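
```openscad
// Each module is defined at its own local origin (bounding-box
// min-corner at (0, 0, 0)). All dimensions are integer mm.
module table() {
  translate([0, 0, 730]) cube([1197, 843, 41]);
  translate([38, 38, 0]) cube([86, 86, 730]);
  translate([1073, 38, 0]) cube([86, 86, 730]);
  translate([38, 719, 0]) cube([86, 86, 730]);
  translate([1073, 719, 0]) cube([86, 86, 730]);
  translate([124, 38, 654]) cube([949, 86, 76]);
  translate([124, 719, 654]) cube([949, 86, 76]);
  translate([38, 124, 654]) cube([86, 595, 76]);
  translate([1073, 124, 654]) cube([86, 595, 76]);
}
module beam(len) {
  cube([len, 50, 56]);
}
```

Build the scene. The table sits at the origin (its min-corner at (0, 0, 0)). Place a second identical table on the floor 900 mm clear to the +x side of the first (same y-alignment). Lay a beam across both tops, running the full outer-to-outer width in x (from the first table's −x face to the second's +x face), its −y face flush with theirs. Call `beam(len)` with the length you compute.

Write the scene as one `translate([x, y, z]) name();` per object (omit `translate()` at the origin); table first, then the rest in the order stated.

table();
translate([2097, 0, 0]) table();
translate([0, 0, 771]) beam(3294);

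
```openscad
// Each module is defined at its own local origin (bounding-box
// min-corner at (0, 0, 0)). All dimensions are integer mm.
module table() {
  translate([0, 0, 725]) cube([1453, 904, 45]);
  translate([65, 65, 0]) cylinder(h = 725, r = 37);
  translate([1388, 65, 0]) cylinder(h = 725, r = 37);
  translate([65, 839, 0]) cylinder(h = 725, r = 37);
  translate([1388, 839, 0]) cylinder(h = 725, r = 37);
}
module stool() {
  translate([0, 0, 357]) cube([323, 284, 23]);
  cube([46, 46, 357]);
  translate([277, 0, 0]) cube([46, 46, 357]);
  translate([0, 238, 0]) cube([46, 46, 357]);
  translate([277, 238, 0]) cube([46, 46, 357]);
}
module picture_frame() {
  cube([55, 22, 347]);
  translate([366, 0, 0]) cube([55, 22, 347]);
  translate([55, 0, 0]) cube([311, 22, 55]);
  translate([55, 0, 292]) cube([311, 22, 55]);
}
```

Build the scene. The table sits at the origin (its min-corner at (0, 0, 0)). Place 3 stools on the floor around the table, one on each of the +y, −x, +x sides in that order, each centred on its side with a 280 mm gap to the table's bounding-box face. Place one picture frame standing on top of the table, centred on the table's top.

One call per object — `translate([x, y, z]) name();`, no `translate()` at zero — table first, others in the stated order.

table();
translate([565, 1184, 0]) stool();
translate([-603, 310, 0]) stool();
translate([1733, 310, 0]) stool();
translate([516, 441, 770]) picture_frame();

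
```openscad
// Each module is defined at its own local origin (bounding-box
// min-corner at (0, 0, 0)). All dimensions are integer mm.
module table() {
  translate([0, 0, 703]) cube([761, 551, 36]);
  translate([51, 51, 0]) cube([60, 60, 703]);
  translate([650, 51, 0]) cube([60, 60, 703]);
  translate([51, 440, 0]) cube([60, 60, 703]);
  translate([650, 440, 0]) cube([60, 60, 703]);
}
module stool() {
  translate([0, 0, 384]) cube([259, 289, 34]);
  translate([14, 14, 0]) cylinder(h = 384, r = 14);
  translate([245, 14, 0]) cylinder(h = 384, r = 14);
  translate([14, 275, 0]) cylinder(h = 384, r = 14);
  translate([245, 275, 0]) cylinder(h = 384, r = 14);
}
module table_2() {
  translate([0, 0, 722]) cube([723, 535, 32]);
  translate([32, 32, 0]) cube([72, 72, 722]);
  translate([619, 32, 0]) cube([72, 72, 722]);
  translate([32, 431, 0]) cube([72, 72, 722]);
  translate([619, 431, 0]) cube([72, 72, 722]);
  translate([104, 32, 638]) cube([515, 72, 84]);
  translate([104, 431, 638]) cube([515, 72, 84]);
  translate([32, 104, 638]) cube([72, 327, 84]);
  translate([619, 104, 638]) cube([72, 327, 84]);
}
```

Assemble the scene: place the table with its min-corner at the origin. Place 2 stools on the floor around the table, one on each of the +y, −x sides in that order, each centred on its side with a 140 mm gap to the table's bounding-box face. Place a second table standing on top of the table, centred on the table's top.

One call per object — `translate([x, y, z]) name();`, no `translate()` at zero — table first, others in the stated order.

table();
translate([251, 691, 0]) stool();
translate([-399, 131, 0]) stool();
translate([19, 8, 739]) table_2();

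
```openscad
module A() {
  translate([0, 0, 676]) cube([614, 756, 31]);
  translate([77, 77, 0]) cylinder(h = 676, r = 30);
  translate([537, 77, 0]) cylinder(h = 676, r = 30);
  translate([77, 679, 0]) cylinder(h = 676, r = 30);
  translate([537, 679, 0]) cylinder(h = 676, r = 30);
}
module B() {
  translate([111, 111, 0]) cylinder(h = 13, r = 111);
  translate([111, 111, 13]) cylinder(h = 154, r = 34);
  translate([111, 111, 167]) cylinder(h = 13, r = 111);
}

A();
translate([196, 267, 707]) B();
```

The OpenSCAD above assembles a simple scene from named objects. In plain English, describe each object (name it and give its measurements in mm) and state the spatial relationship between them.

A is a rectangular dining table. The top is 614×756×31 mm with its upper surface at z = 707 mm. It stands on four round legs of 60 mm diameter, each leg's bounding box inset 47 mm from the nearest pair of top edges, running from the floor to the underside of the top.

B is a spool: two coaxial disc flanges of radius 111 mm and thickness 13 mm, joined by a core cylinder of radius 34 mm and height 154 mm. The lower flange rests on z = 0 and the three cylinders share a vertical axis.

The spool is on top of the table, centred.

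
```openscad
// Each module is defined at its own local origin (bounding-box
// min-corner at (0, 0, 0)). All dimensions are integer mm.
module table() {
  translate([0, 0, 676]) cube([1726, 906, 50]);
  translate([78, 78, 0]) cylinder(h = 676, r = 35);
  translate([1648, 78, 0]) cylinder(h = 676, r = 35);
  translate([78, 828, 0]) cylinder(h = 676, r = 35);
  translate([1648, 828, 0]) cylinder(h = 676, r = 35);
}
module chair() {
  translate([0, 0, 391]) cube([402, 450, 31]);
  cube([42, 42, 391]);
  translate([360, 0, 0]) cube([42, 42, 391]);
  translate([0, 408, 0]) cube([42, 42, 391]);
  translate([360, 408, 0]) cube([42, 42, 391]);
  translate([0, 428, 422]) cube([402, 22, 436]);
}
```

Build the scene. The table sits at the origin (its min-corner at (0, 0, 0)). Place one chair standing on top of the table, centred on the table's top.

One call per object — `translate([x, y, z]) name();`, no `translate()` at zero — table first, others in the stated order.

table();
translate([662, 228, 726]) chair();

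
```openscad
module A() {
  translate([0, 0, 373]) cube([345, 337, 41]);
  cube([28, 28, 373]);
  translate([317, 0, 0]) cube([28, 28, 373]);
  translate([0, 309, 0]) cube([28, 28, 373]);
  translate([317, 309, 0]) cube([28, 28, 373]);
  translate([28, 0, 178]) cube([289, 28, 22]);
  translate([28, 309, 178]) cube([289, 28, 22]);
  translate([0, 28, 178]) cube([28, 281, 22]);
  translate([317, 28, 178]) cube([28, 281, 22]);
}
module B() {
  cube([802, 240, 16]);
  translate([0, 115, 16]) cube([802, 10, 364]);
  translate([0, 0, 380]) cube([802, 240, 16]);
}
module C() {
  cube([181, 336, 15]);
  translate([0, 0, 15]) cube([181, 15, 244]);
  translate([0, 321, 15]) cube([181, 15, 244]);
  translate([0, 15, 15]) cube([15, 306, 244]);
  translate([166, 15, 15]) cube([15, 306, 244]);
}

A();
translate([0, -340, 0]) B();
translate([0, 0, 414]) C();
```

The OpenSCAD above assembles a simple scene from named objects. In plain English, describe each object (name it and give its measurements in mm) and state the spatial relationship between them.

A is a four-legged stool. The seat is 345×337 mm, 41 mm thick, top at z = 414 mm. It stands on four square legs, each 28×28 mm in cross-section, from z = 0 to the seat underside, each flush with a corner of the seat. Four stretchers, 28 mm wide and 22 mm tall, connect adjacent legs with their undersides at z = 178 mm, each running between the inner faces of the legs it joins and aligned with the legs' outer faces on the other axis.

B is an I-beam lying along x, 802 mm long. Overall section height 396 mm. Two flanges 240 mm wide (y) and 16 mm thick, one on the floor and one at the top; a web 10 mm thick runs between them, centred on the flange width.

C is an open-topped rectangular box: outside dimensions 181×336×259 mm, with a uniform wall and base thickness of 15 mm. The base is a full 181×336 slab on the floor; four walls sit on top of the base. The front and back walls (the −y and +y sides) span the full width; the two side walls fit between them.

The I-beam is on the floor beside the stool on its −y side. The open box is on top of the stool.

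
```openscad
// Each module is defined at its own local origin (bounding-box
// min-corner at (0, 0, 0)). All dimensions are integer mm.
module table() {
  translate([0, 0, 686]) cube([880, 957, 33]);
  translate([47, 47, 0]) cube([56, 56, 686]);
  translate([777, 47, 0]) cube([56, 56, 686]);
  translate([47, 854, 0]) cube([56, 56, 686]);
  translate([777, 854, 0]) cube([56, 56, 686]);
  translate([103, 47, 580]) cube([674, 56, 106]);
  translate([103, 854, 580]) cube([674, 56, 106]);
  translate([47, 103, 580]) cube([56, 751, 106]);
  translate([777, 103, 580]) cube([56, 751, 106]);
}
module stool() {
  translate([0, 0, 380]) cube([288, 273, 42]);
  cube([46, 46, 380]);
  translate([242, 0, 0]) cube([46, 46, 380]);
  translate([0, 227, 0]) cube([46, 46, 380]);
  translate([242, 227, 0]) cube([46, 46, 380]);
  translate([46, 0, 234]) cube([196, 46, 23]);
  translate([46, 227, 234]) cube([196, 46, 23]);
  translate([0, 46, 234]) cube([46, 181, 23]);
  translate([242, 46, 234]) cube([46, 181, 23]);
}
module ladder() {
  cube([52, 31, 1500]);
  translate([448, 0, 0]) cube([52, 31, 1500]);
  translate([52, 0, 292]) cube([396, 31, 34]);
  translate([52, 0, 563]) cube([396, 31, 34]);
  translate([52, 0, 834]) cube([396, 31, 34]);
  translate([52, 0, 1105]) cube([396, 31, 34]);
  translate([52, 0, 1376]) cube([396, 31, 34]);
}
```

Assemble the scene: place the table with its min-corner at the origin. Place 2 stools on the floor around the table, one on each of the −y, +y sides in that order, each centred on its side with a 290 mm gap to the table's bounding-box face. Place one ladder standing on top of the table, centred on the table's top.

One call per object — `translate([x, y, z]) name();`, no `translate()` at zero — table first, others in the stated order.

table();
translate([296, -563, 0]) stool();
translate([296, 1247, 0]) stool();
translate([190, 463, 719]) ladder();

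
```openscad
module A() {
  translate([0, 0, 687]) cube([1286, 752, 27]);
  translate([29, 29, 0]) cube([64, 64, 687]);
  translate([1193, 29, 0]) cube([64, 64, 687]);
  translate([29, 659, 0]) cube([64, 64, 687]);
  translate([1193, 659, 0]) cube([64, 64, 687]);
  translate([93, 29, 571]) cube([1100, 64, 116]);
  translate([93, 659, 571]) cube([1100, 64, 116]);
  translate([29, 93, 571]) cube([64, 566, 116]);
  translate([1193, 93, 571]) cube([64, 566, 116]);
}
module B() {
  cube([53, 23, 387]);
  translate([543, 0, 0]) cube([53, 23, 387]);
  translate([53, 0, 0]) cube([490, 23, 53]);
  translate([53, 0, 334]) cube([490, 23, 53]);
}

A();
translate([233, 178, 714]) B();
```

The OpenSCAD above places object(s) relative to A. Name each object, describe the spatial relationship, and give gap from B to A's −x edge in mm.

A is a table. B is a picture frame. The picture frame is on top of the table. The gap from the picture frame to the table's −x edge is 233 mm.

The picture frame's min-x is at 233; the table's min-x is 0; gap = 233 mm.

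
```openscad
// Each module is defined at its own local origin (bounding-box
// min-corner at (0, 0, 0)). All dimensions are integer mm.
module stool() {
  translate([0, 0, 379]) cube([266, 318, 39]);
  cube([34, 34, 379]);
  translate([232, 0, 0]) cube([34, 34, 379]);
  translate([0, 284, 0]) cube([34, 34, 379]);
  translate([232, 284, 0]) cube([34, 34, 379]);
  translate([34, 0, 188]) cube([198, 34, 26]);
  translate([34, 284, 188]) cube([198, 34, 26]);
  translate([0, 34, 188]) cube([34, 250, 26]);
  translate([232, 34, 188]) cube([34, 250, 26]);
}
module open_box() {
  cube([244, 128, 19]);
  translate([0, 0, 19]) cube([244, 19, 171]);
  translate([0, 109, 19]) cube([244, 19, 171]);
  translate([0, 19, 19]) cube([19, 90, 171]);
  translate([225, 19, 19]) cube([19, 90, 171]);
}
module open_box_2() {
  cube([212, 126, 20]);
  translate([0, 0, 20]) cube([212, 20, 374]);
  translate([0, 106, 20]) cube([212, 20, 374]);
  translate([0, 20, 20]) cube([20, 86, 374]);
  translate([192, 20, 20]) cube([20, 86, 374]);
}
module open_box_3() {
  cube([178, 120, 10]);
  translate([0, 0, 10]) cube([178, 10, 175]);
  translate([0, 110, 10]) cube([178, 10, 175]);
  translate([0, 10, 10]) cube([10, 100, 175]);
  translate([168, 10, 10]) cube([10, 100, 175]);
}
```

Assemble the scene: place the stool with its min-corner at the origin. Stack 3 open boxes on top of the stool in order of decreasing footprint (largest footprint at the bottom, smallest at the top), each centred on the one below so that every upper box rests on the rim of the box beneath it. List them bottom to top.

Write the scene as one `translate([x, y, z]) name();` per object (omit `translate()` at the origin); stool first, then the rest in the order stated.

stool();
translate([11, 95, 418]) open_box();
translate([27, 96, 608]) open_box_2();
translate([44, 99, 1002]) open_box_3();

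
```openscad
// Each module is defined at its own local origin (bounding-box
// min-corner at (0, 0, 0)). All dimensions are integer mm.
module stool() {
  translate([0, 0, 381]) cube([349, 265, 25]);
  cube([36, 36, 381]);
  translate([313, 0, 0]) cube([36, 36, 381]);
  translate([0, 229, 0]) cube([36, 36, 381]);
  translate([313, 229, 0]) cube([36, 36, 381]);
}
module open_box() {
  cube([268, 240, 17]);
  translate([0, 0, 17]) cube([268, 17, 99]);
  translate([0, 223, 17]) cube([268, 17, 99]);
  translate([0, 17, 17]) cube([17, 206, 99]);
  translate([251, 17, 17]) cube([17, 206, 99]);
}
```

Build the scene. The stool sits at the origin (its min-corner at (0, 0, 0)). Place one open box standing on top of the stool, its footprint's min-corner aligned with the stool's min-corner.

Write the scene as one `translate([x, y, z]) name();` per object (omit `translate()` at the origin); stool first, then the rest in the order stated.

stool();
translate([0, 0, 406]) open_box();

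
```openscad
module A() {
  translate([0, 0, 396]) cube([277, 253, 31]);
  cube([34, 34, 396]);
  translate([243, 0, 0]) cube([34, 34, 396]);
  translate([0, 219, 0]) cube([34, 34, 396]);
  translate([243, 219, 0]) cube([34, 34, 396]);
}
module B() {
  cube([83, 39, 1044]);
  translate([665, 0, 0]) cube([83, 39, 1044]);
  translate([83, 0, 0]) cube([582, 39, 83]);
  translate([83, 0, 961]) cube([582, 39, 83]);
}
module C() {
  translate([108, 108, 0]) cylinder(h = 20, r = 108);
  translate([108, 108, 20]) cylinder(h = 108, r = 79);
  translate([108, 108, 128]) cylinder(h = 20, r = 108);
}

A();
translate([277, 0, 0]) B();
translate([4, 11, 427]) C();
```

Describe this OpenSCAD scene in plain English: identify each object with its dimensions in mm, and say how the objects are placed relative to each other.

A is a simple wooden stool: a rectangular seat 277 mm (x) by 253 mm (y), 31 mm thick, top face at z = 427 mm, on four square legs, each 34×34 mm in cross-section. The legs rest on z = 0, each flush with a corner of the seat.

B is a rectangular picture frame lying in the x–z plane (depth along y). The opening is 582 mm wide (x) by 878 mm tall (z), surrounded by a border 83 mm wide on all four sides. The frame is 39 mm deep and is made of two full-height vertical stiles with two horizontal rails fitted between them.

C is a spool: two coaxial disc flanges of radius 108 mm and thickness 20 mm, joined by a core cylinder of radius 79 mm and height 108 mm. The lower flange rests on z = 0 and the three cylinders share a vertical axis.

The picture frame is against the stool's +x side, with their −y faces flush. The spool is on top of the stool.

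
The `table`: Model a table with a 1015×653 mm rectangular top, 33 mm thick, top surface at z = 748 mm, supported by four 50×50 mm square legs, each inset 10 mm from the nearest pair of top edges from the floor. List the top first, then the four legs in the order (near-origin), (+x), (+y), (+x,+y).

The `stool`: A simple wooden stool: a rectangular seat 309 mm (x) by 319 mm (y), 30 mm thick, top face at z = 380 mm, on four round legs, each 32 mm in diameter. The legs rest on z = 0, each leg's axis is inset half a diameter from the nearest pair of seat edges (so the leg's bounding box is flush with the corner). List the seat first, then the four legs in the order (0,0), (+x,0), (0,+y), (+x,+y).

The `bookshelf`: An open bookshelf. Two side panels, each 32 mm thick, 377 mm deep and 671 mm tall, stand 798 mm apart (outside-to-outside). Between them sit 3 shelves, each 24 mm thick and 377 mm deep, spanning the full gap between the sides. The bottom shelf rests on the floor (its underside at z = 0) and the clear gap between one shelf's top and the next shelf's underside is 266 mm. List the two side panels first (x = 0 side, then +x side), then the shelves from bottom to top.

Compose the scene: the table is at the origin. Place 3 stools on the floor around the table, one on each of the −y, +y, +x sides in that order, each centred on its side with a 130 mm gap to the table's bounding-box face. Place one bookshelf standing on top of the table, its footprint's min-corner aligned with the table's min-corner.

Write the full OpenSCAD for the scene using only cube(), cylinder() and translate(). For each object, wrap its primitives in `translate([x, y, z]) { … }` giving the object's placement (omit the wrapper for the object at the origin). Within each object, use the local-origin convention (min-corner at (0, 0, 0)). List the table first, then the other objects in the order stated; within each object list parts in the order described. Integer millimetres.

translate([0, 0, 715]) cube([1015, 653, 33]);
translate([10, 10, 0]) cube([50, 50, 715]);
translate([955, 10, 0]) cube([50, 50, 715]);
translate([10, 593, 0]) cube([50, 50, 715]);
translate([955, 593, 0]) cube([50, 50, 715]);
translate([353, -449, 0]) {
  translate([0, 0, 350]) cube([309, 319, 30]);
  translate([16, 16, 0]) cylinder(h = 350, r = 16);
  translate([293, 16, 0]) cylinder(h = 350, r = 16);
  translate([16, 303, 0]) cylinder(h = 350, r = 16);
  translate([293, 303, 0]) cylinder(h = 350, r = 16);
}
translate([353, 783, 0]) {
  translate([0, 0, 350]) cube([309, 319, 30]);
  translate([16, 16, 0]) cylinder(h = 350, r = 16);
  translate([293, 16, 0]) cylinder(h = 350, r = 16);
  translate([16, 303, 0]) cylinder(h = 350, r = 16);
  translate([293, 303, 0]) cylinder(h = 350, r = 16);
}
translate([1145, 167, 0]) {
  translate([0, 0, 350]) cube([309, 319, 30]);
  translate([16, 16, 0]) cylinder(h = 350, r = 16);
  translate([293, 16, 0]) cylinder(h = 350, r = 16);
  translate([16, 303, 0]) cylinder(h = 350, r = 16);
  translate([293, 303, 0]) cylinder(h = 350, r = 16);
}
translate([0, 0, 748]) {
  cube([32, 377, 671]);
  translate([766, 0, 0]) cube([32, 377, 671]);
  translate([32, 0, 0]) cube([734, 377, 24]);
  translate([32, 0, 290]) cube([734, 377, 24]);
  translate([32, 0, 580]) cube([734, 377, 24]);
}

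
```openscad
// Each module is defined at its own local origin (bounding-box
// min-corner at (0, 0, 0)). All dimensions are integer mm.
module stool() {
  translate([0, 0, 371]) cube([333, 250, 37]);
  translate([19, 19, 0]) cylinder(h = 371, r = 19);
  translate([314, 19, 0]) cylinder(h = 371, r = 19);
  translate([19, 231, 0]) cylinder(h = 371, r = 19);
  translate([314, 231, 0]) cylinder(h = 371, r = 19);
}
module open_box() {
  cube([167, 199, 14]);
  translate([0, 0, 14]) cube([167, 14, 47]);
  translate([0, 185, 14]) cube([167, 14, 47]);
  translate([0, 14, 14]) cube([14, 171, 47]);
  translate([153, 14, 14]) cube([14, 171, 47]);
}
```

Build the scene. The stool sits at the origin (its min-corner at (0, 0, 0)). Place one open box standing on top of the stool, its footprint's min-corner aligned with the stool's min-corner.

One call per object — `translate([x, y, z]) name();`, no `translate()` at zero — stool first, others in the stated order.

stool();
translate([0, 0, 408]) open_box();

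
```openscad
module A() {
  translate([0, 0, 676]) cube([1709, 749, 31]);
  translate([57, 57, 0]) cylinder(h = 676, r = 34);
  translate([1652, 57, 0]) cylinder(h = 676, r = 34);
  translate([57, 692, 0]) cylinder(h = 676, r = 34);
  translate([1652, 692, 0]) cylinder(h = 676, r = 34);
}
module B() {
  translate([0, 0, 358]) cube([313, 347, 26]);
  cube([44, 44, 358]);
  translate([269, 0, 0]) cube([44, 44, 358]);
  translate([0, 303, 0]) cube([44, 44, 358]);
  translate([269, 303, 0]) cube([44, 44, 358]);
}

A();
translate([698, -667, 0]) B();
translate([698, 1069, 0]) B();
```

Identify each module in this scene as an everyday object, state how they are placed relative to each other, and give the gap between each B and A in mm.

A is a table. B is a stool. Two stools sit around the table at the −y, +y sides. The gap between each stool and the table is 320 mm.

Each stool's nearest face is 320 mm from the table's bounding box.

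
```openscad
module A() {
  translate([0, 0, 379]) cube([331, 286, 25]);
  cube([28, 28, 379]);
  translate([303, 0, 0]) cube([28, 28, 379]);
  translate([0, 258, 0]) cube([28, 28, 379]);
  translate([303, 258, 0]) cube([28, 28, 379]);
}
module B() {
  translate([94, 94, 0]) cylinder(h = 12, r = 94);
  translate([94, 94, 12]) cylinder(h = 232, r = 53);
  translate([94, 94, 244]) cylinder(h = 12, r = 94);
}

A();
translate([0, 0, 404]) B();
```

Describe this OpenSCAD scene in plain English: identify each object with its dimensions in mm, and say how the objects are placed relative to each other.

A is a four-legged stool. The seat is a 331×286×25 mm slab whose top surface is at z = 404 mm; four square legs, each 28×28 mm in cross-section, run from the floor (z = 0) to the underside of the seat, each flush with a corner of the seat.

B is a spool: two coaxial disc flanges of radius 94 mm and thickness 12 mm, joined by a core cylinder of radius 53 mm and height 232 mm. The lower flange rests on z = 0 and the three cylinders share a vertical axis.

The spool is on top of the stool.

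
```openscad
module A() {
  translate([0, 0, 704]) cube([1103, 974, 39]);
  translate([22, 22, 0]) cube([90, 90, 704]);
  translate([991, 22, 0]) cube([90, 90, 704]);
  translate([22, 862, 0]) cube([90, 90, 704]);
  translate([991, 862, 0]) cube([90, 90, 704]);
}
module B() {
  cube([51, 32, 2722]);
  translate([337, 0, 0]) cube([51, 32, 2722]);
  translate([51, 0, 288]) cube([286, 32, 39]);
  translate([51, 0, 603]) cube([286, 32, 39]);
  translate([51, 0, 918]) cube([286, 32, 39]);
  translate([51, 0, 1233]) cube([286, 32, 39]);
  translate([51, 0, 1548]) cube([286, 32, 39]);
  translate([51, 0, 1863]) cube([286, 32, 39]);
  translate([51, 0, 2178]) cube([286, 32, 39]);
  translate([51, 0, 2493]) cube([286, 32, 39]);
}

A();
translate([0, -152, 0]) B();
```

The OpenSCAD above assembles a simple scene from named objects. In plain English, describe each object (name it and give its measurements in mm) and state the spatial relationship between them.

A is a rectangular dining table. The top is 1103×974×39 mm with its upper surface at z = 743 mm. It stands on four 90×90 mm square legs, each inset 22 mm from the nearest pair of top edges, running from the floor to the underside of the top.

B is a straight ladder. Two 51×32 mm vertical rails, 2722 mm tall, stand 388 mm apart (outside-to-outside) with their front faces coplanar on the −y side. 8 rungs, each 32 mm deep and 39 mm tall, span between the inner faces of the rails, front faces flush with the rails. The lowest rung's underside is at z = 288 mm and rungs are spaced 315 mm apart (underside to underside).

The ladder is on the floor beside the table on its −y side.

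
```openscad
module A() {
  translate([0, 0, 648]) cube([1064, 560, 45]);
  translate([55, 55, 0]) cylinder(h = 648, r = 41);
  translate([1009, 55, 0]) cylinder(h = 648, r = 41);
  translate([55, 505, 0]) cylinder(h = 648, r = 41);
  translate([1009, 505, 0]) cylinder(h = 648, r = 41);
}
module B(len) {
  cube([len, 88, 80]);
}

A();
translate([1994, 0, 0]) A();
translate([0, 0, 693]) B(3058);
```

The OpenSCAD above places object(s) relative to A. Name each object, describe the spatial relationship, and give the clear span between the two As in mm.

A is a table. B is a beam. A beam spans the tops of two tables. The clear span between the two tables is 930 mm.

Second table starts at x = 1994; first ends at x = 1064; clear span = 1994 − 1064 = 930 mm.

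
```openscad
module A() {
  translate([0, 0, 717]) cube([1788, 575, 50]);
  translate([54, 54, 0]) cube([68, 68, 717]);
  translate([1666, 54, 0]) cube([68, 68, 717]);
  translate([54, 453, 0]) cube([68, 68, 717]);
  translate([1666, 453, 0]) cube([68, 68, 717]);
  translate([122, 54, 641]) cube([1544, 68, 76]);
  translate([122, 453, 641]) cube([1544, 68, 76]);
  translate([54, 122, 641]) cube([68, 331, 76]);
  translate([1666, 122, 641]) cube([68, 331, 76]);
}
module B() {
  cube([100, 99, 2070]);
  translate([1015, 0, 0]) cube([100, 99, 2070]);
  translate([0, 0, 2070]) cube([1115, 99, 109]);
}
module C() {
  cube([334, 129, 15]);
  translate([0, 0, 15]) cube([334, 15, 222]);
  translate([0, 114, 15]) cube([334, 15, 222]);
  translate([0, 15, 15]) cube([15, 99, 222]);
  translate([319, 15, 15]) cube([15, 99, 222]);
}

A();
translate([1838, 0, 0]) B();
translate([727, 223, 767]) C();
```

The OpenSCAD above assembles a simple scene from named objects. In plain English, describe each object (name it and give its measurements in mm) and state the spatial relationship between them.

A is a table with a 1788×575 mm rectangular top, 50 mm thick, top surface at z = 767 mm, supported by four 68×68 mm square legs, each inset 54 mm from the nearest pair of top edges, running from the floor. Four apron rails, 68 mm thick and 76 mm tall, run between adjacent legs with their top edges flush with the underside of the top and their outer faces flush with the legs' outer faces.

B is a rectangular door frame: two vertical jambs of 100×99 mm section, 2070 mm tall, with a clear opening 915 mm wide between their inner faces. A header 109 mm tall and 99 mm deep lies on top of the jambs and spans the full outside width.

C is an open-topped rectangular box: outside dimensions 334×129×237 mm, with a uniform wall and base thickness of 15 mm. The base is a full 334×129 slab on the floor; four walls sit on top of the base. The front and back walls (the −y and +y sides) span the full width; the two side walls fit between them.

The door frame is on the floor beside the table on its +x side. The open box is on top of the table, centred.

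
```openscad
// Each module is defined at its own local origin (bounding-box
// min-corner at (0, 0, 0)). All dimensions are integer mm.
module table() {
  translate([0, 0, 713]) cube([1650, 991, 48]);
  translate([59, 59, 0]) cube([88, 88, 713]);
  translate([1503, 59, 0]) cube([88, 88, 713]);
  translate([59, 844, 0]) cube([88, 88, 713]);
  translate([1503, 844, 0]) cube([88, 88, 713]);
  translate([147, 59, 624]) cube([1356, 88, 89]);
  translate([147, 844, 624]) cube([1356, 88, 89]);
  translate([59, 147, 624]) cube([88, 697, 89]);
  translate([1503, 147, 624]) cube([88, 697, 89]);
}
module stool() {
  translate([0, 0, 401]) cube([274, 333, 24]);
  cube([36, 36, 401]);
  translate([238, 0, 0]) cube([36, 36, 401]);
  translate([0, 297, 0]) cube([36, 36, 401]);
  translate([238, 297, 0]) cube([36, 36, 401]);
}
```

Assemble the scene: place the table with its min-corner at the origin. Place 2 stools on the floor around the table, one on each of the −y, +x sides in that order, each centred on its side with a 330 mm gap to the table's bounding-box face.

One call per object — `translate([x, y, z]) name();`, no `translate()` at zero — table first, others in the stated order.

table();
translate([688, -663, 0]) stool();
translate([1980, 329, 0]) stool();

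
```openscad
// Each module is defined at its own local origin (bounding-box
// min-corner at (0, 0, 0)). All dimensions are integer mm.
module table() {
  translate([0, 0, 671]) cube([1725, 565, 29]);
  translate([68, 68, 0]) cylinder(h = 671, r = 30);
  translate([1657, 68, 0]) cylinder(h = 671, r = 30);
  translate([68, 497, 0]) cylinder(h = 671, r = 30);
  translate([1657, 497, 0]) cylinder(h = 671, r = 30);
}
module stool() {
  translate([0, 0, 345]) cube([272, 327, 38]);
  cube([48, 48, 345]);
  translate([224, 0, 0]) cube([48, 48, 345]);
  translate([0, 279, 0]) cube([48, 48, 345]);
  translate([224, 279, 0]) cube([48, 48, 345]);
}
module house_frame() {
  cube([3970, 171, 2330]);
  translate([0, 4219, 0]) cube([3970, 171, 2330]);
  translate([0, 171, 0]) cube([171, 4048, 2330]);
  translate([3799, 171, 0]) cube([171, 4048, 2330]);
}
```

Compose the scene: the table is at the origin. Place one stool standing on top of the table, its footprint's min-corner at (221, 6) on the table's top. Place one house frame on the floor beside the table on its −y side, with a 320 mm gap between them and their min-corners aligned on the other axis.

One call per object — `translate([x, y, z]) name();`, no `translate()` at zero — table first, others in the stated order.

table();
translate([221, 6, 700]) stool();
translate([0, -4710, 0]) house_frame();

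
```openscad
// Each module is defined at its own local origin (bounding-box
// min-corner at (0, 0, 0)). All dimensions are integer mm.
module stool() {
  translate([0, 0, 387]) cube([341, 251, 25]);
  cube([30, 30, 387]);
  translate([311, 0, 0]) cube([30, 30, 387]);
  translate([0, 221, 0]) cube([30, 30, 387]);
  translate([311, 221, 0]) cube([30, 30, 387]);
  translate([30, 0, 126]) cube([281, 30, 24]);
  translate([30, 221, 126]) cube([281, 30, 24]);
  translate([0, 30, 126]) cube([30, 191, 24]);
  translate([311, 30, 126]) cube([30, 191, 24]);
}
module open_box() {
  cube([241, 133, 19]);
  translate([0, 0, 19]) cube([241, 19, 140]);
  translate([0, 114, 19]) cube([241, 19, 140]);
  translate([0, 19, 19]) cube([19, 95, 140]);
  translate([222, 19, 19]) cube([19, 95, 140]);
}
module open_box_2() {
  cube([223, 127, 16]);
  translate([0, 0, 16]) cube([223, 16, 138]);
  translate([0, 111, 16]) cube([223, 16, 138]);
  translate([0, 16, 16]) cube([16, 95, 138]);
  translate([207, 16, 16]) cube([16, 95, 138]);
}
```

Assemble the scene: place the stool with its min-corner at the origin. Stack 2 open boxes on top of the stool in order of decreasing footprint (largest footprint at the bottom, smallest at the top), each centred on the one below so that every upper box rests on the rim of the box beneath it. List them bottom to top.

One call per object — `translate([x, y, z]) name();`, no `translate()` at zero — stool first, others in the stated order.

stool();
translate([50, 59, 412]) open_box();
translate([59, 62, 571]) open_box_2();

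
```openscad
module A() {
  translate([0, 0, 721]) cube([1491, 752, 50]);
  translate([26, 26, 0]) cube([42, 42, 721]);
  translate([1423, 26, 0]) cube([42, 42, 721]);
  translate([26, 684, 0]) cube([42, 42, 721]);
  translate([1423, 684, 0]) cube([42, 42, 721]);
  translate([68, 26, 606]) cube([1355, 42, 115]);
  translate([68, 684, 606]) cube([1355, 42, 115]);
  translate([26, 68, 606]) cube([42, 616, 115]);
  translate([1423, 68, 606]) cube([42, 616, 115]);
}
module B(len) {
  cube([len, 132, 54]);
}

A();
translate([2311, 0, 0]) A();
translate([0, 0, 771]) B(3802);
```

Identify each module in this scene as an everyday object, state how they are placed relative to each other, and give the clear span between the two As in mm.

A is a table. B is a beam. A beam spans the tops of two tables. The clear span between the two tables is 820 mm.

Second table starts at x = 2311; first ends at x = 1491; clear span = 2311 − 1491 = 820 mm.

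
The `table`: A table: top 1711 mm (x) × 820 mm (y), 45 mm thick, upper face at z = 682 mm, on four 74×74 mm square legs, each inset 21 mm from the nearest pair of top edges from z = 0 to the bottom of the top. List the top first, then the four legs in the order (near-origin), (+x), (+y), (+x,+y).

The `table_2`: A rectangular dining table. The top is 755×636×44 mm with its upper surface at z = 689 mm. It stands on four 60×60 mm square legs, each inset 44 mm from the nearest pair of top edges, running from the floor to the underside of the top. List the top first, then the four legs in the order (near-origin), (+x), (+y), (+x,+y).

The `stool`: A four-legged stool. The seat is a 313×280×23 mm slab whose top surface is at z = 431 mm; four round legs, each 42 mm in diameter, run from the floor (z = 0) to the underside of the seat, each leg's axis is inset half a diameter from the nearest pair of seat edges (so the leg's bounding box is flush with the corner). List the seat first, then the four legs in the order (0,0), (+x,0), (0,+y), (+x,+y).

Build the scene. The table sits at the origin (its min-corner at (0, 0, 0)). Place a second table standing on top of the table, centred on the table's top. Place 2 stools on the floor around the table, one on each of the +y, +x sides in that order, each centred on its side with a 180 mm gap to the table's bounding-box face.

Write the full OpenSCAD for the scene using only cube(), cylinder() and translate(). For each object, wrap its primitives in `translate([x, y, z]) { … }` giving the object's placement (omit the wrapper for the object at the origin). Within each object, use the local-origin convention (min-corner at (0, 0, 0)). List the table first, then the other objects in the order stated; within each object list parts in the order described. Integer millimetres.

translate([0, 0, 637]) cube([1711, 820, 45]);
translate([21, 21, 0]) cube([74, 74, 637]);
translate([1616, 21, 0]) cube([74, 74, 637]);
translate([21, 725, 0]) cube([74, 74, 637]);
translate([1616, 725, 0]) cube([74, 74, 637]);
translate([478, 92, 682]) {
  translate([0, 0, 645]) cube([755, 636, 44]);
  translate([44, 44, 0]) cube([60, 60, 645]);
  translate([651, 44, 0]) cube([60, 60, 645]);
  translate([44, 532, 0]) cube([60, 60, 645]);
  translate([651, 532, 0]) cube([60, 60, 645]);
}
translate([699, 1000, 0]) {
  translate([0, 0, 408]) cube([313, 280, 23]);
  translate([21, 21, 0]) cylinder(h = 408, r = 21);
  translate([292, 21, 0]) cylinder(h = 408, r = 21);
  translate([21, 259, 0]) cylinder(h = 408, r = 21);
  translate([292, 259, 0]) cylinder(h = 408, r = 21);
}
translate([1891, 270, 0]) {
  translate([0, 0, 408]) cube([313, 280, 23]);
  translate([21, 21, 0]) cylinder(h = 408, r = 21);
  translate([292, 21, 0]) cylinder(h = 408, r = 21);
  translate([21, 259, 0]) cylinder(h = 408, r = 21);
  translate([292, 259, 0]) cylinder(h = 408, r = 21);
}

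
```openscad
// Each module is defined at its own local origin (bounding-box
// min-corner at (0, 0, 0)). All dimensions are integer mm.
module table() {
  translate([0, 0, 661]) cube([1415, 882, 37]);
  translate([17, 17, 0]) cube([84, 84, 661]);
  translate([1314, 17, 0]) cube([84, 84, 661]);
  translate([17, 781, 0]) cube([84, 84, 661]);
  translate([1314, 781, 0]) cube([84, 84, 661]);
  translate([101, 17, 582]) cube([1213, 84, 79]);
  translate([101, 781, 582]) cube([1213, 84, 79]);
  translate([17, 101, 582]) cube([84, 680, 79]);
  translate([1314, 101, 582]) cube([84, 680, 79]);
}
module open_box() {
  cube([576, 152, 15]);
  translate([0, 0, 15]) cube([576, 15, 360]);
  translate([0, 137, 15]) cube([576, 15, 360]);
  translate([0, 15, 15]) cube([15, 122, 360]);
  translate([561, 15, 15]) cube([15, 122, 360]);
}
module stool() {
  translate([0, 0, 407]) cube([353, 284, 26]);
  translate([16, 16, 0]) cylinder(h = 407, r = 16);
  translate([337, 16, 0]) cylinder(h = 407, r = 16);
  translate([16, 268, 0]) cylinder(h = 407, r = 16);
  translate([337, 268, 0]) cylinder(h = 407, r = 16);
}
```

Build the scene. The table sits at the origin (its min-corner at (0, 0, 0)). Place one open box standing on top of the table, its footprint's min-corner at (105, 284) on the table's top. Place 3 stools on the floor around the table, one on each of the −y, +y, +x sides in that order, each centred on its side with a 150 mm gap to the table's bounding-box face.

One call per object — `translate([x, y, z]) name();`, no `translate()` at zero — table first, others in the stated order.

table();
translate([105, 284, 698]) open_box();
translate([531, -434, 0]) stool();
translate([531, 1032, 0]) stool();
translate([1565, 299, 0]) stool();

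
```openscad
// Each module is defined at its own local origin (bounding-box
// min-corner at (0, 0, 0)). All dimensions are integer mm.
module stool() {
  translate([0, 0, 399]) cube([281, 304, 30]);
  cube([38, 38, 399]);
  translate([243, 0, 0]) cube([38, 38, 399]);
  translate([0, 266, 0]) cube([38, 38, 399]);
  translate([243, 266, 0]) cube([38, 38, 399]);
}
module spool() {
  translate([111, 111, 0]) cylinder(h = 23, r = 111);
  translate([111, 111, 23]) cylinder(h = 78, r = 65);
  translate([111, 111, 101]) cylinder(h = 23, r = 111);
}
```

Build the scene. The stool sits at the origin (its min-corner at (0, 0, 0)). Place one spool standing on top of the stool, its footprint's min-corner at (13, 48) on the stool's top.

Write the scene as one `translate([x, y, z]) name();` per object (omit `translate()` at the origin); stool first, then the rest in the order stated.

stool();
translate([13, 48, 429]) spool();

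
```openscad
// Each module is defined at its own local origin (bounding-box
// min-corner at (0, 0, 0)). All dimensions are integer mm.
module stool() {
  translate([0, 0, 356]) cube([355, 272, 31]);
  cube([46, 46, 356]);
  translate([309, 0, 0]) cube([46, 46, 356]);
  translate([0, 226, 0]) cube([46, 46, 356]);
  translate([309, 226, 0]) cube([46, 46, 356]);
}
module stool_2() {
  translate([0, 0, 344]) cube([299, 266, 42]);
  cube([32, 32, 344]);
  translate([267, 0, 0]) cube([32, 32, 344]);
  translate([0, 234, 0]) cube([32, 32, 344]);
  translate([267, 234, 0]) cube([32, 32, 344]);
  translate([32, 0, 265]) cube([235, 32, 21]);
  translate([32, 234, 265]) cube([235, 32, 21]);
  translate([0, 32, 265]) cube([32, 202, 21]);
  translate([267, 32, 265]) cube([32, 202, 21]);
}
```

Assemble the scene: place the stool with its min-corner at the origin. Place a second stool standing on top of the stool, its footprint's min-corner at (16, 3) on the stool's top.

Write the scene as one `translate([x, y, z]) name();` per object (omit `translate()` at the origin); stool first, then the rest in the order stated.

stool();
translate([16, 3, 387]) stool_2();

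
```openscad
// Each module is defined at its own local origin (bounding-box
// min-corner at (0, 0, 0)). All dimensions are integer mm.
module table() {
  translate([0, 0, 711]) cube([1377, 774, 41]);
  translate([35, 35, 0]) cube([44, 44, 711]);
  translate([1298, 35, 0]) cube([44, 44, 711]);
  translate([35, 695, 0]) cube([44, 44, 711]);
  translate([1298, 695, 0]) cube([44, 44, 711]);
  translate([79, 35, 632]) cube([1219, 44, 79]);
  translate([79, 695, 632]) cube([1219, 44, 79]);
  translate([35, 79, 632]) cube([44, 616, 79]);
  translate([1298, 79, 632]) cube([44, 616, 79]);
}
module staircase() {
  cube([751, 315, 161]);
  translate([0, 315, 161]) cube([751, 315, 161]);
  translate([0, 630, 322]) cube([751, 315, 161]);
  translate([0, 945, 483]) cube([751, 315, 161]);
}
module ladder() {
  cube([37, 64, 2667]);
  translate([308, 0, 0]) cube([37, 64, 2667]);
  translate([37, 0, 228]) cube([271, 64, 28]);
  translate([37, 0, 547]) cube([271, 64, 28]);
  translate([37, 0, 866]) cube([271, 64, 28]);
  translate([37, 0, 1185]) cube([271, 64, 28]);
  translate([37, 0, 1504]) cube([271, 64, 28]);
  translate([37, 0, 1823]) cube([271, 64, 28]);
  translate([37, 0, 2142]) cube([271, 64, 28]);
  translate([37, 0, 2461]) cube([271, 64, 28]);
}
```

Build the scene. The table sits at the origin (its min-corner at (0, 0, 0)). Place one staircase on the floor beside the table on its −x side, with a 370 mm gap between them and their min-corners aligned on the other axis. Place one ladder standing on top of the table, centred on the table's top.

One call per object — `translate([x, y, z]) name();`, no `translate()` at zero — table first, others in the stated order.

table();
translate([-1121, 0, 0]) staircase();
translate([516, 355, 752]) ladder();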